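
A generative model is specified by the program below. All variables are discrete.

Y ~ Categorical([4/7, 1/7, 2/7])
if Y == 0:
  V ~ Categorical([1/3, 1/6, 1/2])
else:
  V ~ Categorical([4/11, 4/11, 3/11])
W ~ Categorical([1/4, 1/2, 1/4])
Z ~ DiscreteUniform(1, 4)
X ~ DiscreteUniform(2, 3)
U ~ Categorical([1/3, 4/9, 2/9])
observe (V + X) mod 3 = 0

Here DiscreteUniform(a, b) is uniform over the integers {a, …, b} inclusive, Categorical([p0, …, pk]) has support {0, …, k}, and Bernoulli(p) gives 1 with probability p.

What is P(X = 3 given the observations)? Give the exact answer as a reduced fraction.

P(X = 3 | obs) = 40/69

Enumerate traces; 216 have nonzero weight after conditioning:
  (Y=0, V=0, W=0, Z=1, X=3, U=0) weight 1/504
  (Y=0, V=0, W=0, Z=1, X=3, U=1) weight 1/378
  (Y=0, V=0, W=0, Z=1, X=3, U=2) weight 1/756
  (Y=0, V=0, W=0, Z=2, X=3, U=0) weight 1/504
  (Y=0, V=0, W=0, Z=2, X=3, U=1) weight 1/378
  (Y=0, V=0, W=0, Z=2, X=3, U=2) weight 1/756
  (Y=0, V=0, W=0, Z=3, X=3, U=0) weight 1/504
  (Y=0, V=0, W=0, Z=3, X=3, U=1) weight 1/378
  (Y=0, V=1, W=0, Z=1, X=2, U=0) weight 1/1008
  … 207 more
Group by X:
  weight(X=2) = 29/231
  weight(X=3) = 40/231
Total weight = 29/231 + 40/231 = 23/77
P(X=2 | obs) = 29/231 / 23/77 = 29/69
P(X=3 | obs) = 40/231 / 23/77 = 40/69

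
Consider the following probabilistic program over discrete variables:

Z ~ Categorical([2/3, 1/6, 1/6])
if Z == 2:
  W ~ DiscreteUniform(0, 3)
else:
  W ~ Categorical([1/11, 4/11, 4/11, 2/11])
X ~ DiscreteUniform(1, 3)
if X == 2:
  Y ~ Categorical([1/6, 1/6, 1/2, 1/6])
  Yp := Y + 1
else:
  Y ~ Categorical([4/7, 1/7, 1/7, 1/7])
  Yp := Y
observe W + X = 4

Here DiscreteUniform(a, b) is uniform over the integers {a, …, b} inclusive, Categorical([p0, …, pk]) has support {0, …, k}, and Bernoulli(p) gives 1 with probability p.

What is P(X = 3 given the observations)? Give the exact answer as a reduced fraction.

Enumerate traces; 36 have nonzero weight after conditioning:
  (Z=0, W=1, X=3, Y=0) weight 32/693
  (Z=0, W=1, X=3, Y=1) weight 8/693
  (Z=0, W=1, X=3, Y=2) weight 8/693
  (Z=0, W=1, X=3, Y=3) weight 8/693
  (Z=0, W=2, X=2, Y=0) weight 4/297
  (Z=0, W=2, X=2, Y=1) weight 4/297
  (Z=0, W=2, X=2, Y=2) weight 4/99
  (Z=0, W=2, X=2, Y=3) weight 4/297
  (Z=0, W=3, X=1, Y=0) weight 16/693
  … 27 more
Group by X:
  weight(X=1) = 17/264
  weight(X=2) = 91/792
  weight(X=3) = 91/792
Total weight = 17/264 + 91/792 + 91/792 = 233/792
P(X=1 | obs) = 17/264 / 233/792 = 51/233
P(X=2 | obs) = 91/792 / 233/792 = 91/233
P(X=3 | obs) = 91/792 / 233/792 = 91/233

P(X = 3 | obs) = 91/233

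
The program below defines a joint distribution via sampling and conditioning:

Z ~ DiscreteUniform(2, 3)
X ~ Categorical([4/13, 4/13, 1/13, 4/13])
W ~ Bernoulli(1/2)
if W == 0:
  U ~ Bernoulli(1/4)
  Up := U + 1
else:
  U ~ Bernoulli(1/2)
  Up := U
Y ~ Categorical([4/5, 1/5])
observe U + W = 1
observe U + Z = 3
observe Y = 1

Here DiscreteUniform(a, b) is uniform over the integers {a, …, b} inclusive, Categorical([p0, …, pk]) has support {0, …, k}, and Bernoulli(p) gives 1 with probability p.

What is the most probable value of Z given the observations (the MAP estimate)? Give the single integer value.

argmax_v P(Z = v | obs) = 3

Enumerate traces; 8 have nonzero weight after conditioning:
  (Z=2, X=0, W=0, U=1, Y=1) weight 1/260
  (Z=2, X=1, W=0, U=1, Y=1) weight 1/260
  (Z=2, X=2, W=0, U=1, Y=1) weight 1/1040
  (Z=2, X=3, W=0, U=1, Y=1) weight 1/260
  (Z=3, X=0, W=1, U=0, Y=1) weight 1/130
  (Z=3, X=1, W=1, U=0, Y=1) weight 1/130
  (Z=3, X=2, W=1, U=0, Y=1) weight 1/520
  (Z=3, X=3, W=1, U=0, Y=1) weight 1/130
Group by Z:
  weight(Z=2) = 1/80
  weight(Z=3) = 1/40
Total weight = 1/80 + 1/40 = 3/80
P(Z=2 | obs) = 1/80 / 3/80 = 1/3
P(Z=3 | obs) = 1/40 / 3/80 = 2/3
argmax = 3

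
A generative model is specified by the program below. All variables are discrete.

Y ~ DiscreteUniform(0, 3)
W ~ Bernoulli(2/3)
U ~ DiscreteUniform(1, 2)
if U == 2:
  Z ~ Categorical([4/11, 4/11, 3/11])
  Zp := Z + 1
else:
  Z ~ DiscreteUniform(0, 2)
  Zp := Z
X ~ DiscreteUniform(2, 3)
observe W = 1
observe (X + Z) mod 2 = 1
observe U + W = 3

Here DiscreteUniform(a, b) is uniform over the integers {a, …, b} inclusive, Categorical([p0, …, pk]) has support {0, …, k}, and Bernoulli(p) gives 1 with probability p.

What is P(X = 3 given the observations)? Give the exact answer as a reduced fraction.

Enumerate traces; 12 have nonzero weight after conditioning:
  (Y=0, W=1, U=2, Z=0, X=3) weight 1/66
  (Y=0, W=1, U=2, Z=1, X=2) weight 1/66
  (Y=0, W=1, U=2, Z=2, X=3) weight 1/88
  (Y=1, W=1, U=2, Z=0, X=3) weight 1/66
  (Y=1, W=1, U=2, Z=1, X=2) weight 1/66
  (Y=1, W=1, U=2, Z=2, X=3) weight 1/88
  (Y=2, W=1, U=2, Z=0, X=3) weight 1/66
  (Y=2, W=1, U=2, Z=1, X=2) weight 1/66
  … 4 more
Group by X:
  weight(X=2) = 2/33
  weight(X=3) = 7/66
Total weight = 2/33 + 7/66 = 1/6
P(X=2 | obs) = 2/33 / 1/6 = 4/11
P(X=3 | obs) = 7/66 / 1/6 = 7/11

P(X = 3 | obs) = 7/11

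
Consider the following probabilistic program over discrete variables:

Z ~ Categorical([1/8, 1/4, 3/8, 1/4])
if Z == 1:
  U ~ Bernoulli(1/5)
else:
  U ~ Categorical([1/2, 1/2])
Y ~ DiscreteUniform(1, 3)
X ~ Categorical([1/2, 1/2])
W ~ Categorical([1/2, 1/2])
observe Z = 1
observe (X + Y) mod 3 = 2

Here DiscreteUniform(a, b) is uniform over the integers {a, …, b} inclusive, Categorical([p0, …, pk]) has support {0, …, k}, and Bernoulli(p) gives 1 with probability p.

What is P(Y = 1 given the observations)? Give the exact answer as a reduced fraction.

P(Y = 1 | obs) = 1/2

Enumerate traces; 8 have nonzero weight after conditioning:
  (Z=1, U=0, Y=1, X=1, W=0) weight 1/60
  (Z=1, U=0, Y=1, X=1, W=1) weight 1/60
  (Z=1, U=0, Y=2, X=0, W=0) weight 1/60
  (Z=1, U=0, Y=2, X=0, W=1) weight 1/60
  (Z=1, U=1, Y=1, X=1, W=0) weight 1/240
  (Z=1, U=1, Y=1, X=1, W=1) weight 1/240
  (Z=1, U=1, Y=2, X=0, W=0) weight 1/240
  (Z=1, U=1, Y=2, X=0, W=1) weight 1/240
Group by Y:
  weight(Y=1) = 1/24
  weight(Y=2) = 1/24
Total weight = 1/24 + 1/24 = 1/12
P(Y=1 | obs) = 1/24 / 1/12 = 1/2
P(Y=2 | obs) = 1/24 / 1/12 = 1/2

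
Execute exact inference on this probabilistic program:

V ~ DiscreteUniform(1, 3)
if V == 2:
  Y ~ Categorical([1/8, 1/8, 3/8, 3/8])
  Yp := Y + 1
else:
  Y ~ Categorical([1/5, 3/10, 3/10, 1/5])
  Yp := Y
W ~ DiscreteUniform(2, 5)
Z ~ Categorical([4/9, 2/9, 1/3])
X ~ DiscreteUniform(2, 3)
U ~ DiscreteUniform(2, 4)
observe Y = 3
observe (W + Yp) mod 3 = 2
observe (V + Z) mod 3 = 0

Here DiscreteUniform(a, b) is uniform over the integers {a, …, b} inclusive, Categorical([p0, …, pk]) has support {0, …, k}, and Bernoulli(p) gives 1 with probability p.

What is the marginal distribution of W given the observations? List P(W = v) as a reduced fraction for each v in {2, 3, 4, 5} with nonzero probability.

P(W=2) = 28/71, P(W=4) = 15/71, P(W=5) = 28/71

Enumerate traces; 30 have nonzero weight after conditioning:
  (V=1, Y=3, W=2, Z=2, X=2, U=2) weight 1/1080
  (V=1, Y=3, W=2, Z=2, X=2, U=3) weight 1/1080
  (V=1, Y=3, W=2, Z=2, X=2, U=4) weight 1/1080
  (V=1, Y=3, W=2, Z=2, X=3, U=2) weight 1/1080
  (V=1, Y=3, W=2, Z=2, X=3, U=3) weight 1/1080
  (V=1, Y=3, W=2, Z=2, X=3, U=4) weight 1/1080
  (V=1, Y=3, W=5, Z=2, X=2, U=2) weight 1/1080
  (V=1, Y=3, W=5, Z=2, X=2, U=3) weight 1/1080
  (V=2, Y=3, W=4, Z=1, X=2, U=2) weight 1/864
  … 21 more
Group by W:
  weight(W=2) = 7/540
  weight(W=4) = 1/144
  weight(W=5) = 7/540
Total weight = 7/540 + 1/144 + 7/540 = 71/2160
P(W=2 | obs) = 7/540 / 71/2160 = 28/71
P(W=4 | obs) = 1/144 / 71/2160 = 15/71
P(W=5 | obs) = 7/540 / 71/2160 = 28/71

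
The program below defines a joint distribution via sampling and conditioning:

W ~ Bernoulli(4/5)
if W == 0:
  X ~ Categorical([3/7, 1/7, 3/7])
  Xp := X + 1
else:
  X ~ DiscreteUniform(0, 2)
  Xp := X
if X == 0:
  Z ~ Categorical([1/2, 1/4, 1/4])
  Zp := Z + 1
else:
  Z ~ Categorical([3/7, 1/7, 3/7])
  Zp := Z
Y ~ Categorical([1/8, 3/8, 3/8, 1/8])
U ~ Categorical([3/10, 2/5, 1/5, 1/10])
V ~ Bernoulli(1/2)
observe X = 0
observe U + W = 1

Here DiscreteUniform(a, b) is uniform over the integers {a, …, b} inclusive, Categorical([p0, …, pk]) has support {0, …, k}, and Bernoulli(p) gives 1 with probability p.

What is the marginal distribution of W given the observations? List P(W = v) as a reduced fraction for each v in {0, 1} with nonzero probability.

Enumerate traces; 48 have nonzero weight after conditioning:
  (W=0, X=0, Z=0, Y=0, U=1, V=0) weight 3/2800
  (W=0, X=0, Z=0, Y=0, U=1, V=1) weight 3/2800
  (W=0, X=0, Z=0, Y=1, U=1, V=0) weight 9/2800
  (W=0, X=0, Z=0, Y=1, U=1, V=1) weight 9/2800
  (W=0, X=0, Z=0, Y=2, U=1, V=0) weight 9/2800
  (W=0, X=0, Z=0, Y=2, U=1, V=1) weight 9/2800
  (W=0, X=0, Z=0, Y=3, U=1, V=0) weight 3/2800
  (W=0, X=0, Z=0, Y=3, U=1, V=1) weight 3/2800
  (W=1, X=0, Z=0, Y=0, U=0, V=0) weight 1/400
  … 39 more
Group by W:
  weight(W=0) = 6/175
  weight(W=1) = 2/25
Total weight = 6/175 + 2/25 = 4/35
P(W=0 | obs) = 6/175 / 4/35 = 3/10
P(W=1 | obs) = 2/25 / 4/35 = 7/10

P(W=0) = 3/10, P(W=1) = 7/10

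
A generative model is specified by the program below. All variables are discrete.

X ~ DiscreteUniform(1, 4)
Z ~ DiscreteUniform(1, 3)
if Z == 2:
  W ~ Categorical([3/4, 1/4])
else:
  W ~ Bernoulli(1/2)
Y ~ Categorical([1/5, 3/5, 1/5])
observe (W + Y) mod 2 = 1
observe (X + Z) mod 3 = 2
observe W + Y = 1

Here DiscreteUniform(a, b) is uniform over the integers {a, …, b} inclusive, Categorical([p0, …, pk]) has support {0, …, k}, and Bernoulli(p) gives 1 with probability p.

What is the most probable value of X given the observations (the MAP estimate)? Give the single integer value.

Enumerate traces; 8 have nonzero weight after conditioning:
  (X=1, Z=1, W=0, Y=1) weight 1/40
  (X=1, Z=1, W=1, Y=0) weight 1/120
  (X=2, Z=3, W=0, Y=1) weight 1/40
  (X=2, Z=3, W=1, Y=0) weight 1/120
  (X=3, Z=2, W=0, Y=1) weight 3/80
  (X=3, Z=2, W=1, Y=0) weight 1/240
  (X=4, Z=1, W=0, Y=1) weight 1/40
  (X=4, Z=1, W=1, Y=0) weight 1/120
Group by X:
  weight(X=1) = 1/30
  weight(X=2) = 1/30
  weight(X=3) = 1/24
  weight(X=4) = 1/30
Total weight = 1/30 + 1/30 + 1/24 + 1/30 = 17/120
P(X=1 | obs) = 1/30 / 17/120 = 4/17
P(X=2 | obs) = 1/30 / 17/120 = 4/17
P(X=3 | obs) = 1/24 / 17/120 = 5/17
P(X=4 | obs) = 1/30 / 17/120 = 4/17
argmax = 3

argmax_v P(X = v | obs) = 3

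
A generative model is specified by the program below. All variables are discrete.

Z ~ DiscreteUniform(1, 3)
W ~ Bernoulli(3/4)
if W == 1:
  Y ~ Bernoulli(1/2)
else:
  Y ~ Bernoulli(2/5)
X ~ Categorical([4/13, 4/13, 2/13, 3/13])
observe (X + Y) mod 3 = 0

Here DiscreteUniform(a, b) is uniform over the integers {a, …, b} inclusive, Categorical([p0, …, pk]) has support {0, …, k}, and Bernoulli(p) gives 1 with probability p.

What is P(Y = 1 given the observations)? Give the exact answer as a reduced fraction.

P(Y = 1 | obs) = 38/185

Enumerate traces; 18 have nonzero weight after conditioning:
  (Z=1, W=0, Y=0, X=0) weight 1/65
  (Z=1, W=0, Y=0, X=3) weight 3/260
  (Z=1, W=0, Y=1, X=2) weight 1/195
  (Z=1, W=1, Y=0, X=0) weight 1/26
  (Z=1, W=1, Y=0, X=3) weight 3/104
  (Z=1, W=1, Y=1, X=2) weight 1/52
  (Z=2, W=0, Y=0, X=0) weight 1/65
  (Z=2, W=0, Y=0, X=3) weight 3/260
  … 10 more
Group by Y:
  weight(Y=0) = 147/520
  weight(Y=1) = 19/260
Total weight = 147/520 + 19/260 = 37/104
P(Y=0 | obs) = 147/520 / 37/104 = 147/185
P(Y=1 | obs) = 19/260 / 37/104 = 38/185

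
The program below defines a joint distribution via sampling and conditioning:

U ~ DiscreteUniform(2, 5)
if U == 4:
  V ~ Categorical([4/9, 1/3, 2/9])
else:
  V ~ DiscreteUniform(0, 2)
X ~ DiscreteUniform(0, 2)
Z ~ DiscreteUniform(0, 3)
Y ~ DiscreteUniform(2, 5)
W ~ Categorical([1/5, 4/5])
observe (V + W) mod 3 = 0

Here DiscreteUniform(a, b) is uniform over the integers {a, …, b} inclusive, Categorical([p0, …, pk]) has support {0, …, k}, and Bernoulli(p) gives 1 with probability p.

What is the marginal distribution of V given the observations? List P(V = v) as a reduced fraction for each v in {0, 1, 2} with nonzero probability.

Enumerate traces; 384 have nonzero weight after conditioning:
  (U=2, V=0, X=0, Z=0, Y=2, W=0) weight 1/2880
  (U=2, V=0, X=0, Z=0, Y=3, W=0) weight 1/2880
  (U=2, V=0, X=0, Z=0, Y=4, W=0) weight 1/2880
  (U=2, V=0, X=0, Z=0, Y=5, W=0) weight 1/2880
  (U=2, V=0, X=0, Z=1, Y=2, W=0) weight 1/2880
  (U=2, V=0, X=0, Z=1, Y=3, W=0) weight 1/2880
  (U=2, V=0, X=0, Z=1, Y=4, W=0) weight 1/2880
  (U=2, V=0, X=0, Z=1, Y=5, W=0) weight 1/2880
  (U=2, V=2, X=0, Z=0, Y=2, W=1) weight 1/720
  … 375 more
Group by V:
  weight(V=0) = 13/180
  weight(V=2) = 11/45
Total weight = 13/180 + 11/45 = 19/60
P(V=0 | obs) = 13/180 / 19/60 = 13/57
P(V=2 | obs) = 11/45 / 19/60 = 44/57

P(V=0) = 13/57, P(V=2) = 44/57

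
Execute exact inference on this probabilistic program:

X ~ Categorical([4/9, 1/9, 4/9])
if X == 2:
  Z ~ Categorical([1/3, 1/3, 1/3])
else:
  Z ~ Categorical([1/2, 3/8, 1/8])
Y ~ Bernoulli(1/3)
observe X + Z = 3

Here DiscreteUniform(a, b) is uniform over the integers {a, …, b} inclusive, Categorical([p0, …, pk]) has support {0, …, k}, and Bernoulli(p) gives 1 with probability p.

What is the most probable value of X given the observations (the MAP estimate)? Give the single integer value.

Enumerate traces; 4 have nonzero weight after conditioning:
  (X=1, Z=2, Y=0) weight 1/108
  (X=1, Z=2, Y=1) weight 1/216
  (X=2, Z=1, Y=0) weight 8/81
  (X=2, Z=1, Y=1) weight 4/81
Group by X:
  weight(X=1) = 1/72
  weight(X=2) = 4/27
Total weight = 1/72 + 4/27 = 35/216
P(X=1 | obs) = 1/72 / 35/216 = 3/35
P(X=2 | obs) = 4/27 / 35/216 = 32/35
argmax = 2

argmax_v P(X = v | obs) = 2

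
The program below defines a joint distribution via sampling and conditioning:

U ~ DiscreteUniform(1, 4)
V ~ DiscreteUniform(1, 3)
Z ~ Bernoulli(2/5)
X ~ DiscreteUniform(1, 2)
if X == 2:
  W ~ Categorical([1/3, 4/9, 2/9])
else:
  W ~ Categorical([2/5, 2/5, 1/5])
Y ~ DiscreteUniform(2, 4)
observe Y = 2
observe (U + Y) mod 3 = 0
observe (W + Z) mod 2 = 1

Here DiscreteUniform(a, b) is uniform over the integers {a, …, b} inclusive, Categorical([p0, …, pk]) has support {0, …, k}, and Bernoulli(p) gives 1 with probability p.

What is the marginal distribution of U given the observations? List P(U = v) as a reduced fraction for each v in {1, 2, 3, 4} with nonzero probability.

Enumerate traces; 36 have nonzero weight after conditioning:
  (U=1, V=1, Z=0, X=1, W=1, Y=2) weight 1/300
  (U=1, V=1, Z=0, X=2, W=1, Y=2) weight 1/270
  (U=1, V=1, Z=1, X=1, W=0, Y=2) weight 1/450
  (U=1, V=1, Z=1, X=1, W=2, Y=2) weight 1/900
  (U=1, V=1, Z=1, X=2, W=0, Y=2) weight 1/540
  (U=1, V=1, Z=1, X=2, W=2, Y=2) weight 1/810
  (U=1, V=2, Z=0, X=1, W=1, Y=2) weight 1/300
  (U=1, V=2, Z=0, X=2, W=1, Y=2) weight 1/270
  (U=4, V=1, Z=0, X=1, W=1, Y=2) weight 1/300
  … 27 more
Group by U:
  weight(U=1) = 109/2700
  weight(U=4) = 109/2700
Total weight = 109/2700 + 109/2700 = 109/1350
P(U=1 | obs) = 109/2700 / 109/1350 = 1/2
P(U=4 | obs) = 109/2700 / 109/1350 = 1/2

P(U=1) = 1/2, P(U=4) = 1/2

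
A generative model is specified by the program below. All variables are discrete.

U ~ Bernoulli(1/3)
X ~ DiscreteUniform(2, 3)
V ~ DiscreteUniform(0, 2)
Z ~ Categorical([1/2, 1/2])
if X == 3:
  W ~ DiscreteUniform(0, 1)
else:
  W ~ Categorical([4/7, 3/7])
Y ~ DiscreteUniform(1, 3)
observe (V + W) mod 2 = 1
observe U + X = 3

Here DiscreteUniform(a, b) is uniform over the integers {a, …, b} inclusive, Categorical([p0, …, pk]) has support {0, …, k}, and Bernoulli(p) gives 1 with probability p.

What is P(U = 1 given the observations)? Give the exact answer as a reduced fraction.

Enumerate traces; 36 have nonzero weight after conditioning:
  (U=0, X=3, V=0, Z=0, W=1, Y=1) weight 1/108
  (U=0, X=3, V=0, Z=0, W=1, Y=2) weight 1/108
  (U=0, X=3, V=0, Z=0, W=1, Y=3) weight 1/108
  (U=0, X=3, V=0, Z=1, W=1, Y=1) weight 1/108
  (U=0, X=3, V=0, Z=1, W=1, Y=2) weight 1/108
  (U=0, X=3, V=0, Z=1, W=1, Y=3) weight 1/108
  (U=0, X=3, V=1, Z=0, W=0, Y=1) weight 1/108
  (U=0, X=3, V=1, Z=0, W=0, Y=2) weight 1/108
  (U=1, X=2, V=0, Z=0, W=1, Y=1) weight 1/252
  … 27 more
Group by U:
  weight(U=0) = 1/6
  weight(U=1) = 5/63
Total weight = 1/6 + 5/63 = 31/126
P(U=0 | obs) = 1/6 / 31/126 = 21/31
P(U=1 | obs) = 5/63 / 31/126 = 10/31

P(U = 1 | obs) = 10/31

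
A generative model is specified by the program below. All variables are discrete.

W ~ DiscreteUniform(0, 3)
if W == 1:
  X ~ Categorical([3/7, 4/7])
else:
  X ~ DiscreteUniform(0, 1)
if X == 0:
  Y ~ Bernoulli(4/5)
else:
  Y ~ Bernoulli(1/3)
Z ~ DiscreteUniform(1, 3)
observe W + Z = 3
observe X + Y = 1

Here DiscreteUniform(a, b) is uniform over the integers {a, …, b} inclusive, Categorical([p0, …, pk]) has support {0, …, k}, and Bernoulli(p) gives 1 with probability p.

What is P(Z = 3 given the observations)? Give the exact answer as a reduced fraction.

Enumerate traces; 6 have nonzero weight after conditioning:
  (W=0, X=0, Y=1, Z=3) weight 1/30
  (W=0, X=1, Y=0, Z=3) weight 1/36
  (W=1, X=0, Y=1, Z=2) weight 1/35
  (W=1, X=1, Y=0, Z=2) weight 2/63
  (W=2, X=0, Y=1, Z=1) weight 1/30
  (W=2, X=1, Y=0, Z=1) weight 1/36
Group by Z:
  weight(Z=1) = 11/180
  weight(Z=2) = 19/315
  weight(Z=3) = 11/180
Total weight = 11/180 + 19/315 + 11/180 = 23/126
P(Z=1 | obs) = 11/180 / 23/126 = 77/230
P(Z=2 | obs) = 19/315 / 23/126 = 38/115
P(Z=3 | obs) = 11/180 / 23/126 = 77/230

P(Z = 3 | obs) = 77/230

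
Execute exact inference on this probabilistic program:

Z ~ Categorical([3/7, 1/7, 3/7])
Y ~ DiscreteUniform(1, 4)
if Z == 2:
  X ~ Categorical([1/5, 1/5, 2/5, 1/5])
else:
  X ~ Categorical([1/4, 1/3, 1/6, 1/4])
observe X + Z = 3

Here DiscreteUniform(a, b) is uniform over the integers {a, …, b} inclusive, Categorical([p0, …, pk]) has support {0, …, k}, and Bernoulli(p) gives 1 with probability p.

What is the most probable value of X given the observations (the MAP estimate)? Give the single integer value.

Enumerate traces; 12 have nonzero weight after conditioning:
  (Z=0, Y=1, X=3) weight 3/112
  (Z=0, Y=2, X=3) weight 3/112
  (Z=0, Y=3, X=3) weight 3/112
  (Z=0, Y=4, X=3) weight 3/112
  (Z=1, Y=1, X=2) weight 1/168
  (Z=1, Y=2, X=2) weight 1/168
  (Z=1, Y=3, X=2) weight 1/168
  (Z=1, Y=4, X=2) weight 1/168
  (Z=2, Y=1, X=1) weight 3/140
  … 3 more
Group by X:
  weight(X=1) = 3/35
  weight(X=2) = 1/42
  weight(X=3) = 3/28
Total weight = 3/35 + 1/42 + 3/28 = 13/60
P(X=1 | obs) = 3/35 / 13/60 = 36/91
P(X=2 | obs) = 1/42 / 13/60 = 10/91
P(X=3 | obs) = 3/28 / 13/60 = 45/91
argmax = 3

argmax_v P(X = v | obs) = 3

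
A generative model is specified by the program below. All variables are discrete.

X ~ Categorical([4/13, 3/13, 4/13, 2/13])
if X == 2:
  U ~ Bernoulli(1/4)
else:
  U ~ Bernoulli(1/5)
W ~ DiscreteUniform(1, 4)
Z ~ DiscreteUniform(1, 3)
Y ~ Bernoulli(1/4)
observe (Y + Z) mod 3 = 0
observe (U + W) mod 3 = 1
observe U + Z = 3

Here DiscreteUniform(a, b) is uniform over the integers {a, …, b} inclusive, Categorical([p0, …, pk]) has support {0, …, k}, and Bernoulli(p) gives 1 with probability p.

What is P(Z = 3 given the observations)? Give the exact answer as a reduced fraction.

P(Z = 3 | obs) = 153/160

Enumerate traces; 12 have nonzero weight after conditioning:
  (X=0, U=0, W=1, Z=3, Y=0) weight 1/65
  (X=0, U=0, W=4, Z=3, Y=0) weight 1/65
  (X=0, U=1, W=3, Z=2, Y=1) weight 1/780
  (X=1, U=0, W=1, Z=3, Y=0) weight 3/260
  (X=1, U=0, W=4, Z=3, Y=0) weight 3/260
  (X=1, U=1, W=3, Z=2, Y=1) weight 1/1040
  (X=2, U=0, W=1, Z=3, Y=0) weight 3/208
  (X=2, U=0, W=4, Z=3, Y=0) weight 3/208
  … 4 more
Group by Z:
  weight(Z=2) = 7/1560
  weight(Z=3) = 51/520
Total weight = 7/1560 + 51/520 = 4/39
P(Z=2 | obs) = 7/1560 / 4/39 = 7/160
P(Z=3 | obs) = 51/520 / 4/39 = 153/160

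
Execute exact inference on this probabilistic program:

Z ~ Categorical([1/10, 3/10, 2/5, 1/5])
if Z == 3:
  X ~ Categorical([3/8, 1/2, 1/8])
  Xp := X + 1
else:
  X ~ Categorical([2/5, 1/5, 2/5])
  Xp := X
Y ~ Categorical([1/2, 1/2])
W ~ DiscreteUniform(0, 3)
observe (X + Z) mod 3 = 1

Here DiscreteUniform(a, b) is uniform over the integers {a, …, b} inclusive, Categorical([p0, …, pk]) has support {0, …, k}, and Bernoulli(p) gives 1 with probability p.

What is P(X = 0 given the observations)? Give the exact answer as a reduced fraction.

Enumerate traces; 32 have nonzero weight after conditioning:
  (Z=0, X=1, Y=0, W=0) weight 1/400
  (Z=0, X=1, Y=0, W=1) weight 1/400
  (Z=0, X=1, Y=0, W=2) weight 1/400
  (Z=0, X=1, Y=0, W=3) weight 1/400
  (Z=0, X=1, Y=1, W=0) weight 1/400
  (Z=0, X=1, Y=1, W=1) weight 1/400
  (Z=0, X=1, Y=1, W=2) weight 1/400
  (Z=0, X=1, Y=1, W=3) weight 1/400
  (Z=1, X=0, Y=0, W=0) weight 3/200
  (Z=2, X=2, Y=0, W=0) weight 1/50
  … 22 more
Group by X:
  weight(X=0) = 3/25
  weight(X=1) = 3/25
  weight(X=2) = 4/25
Total weight = 3/25 + 3/25 + 4/25 = 2/5
P(X=0 | obs) = 3/25 / 2/5 = 3/10
P(X=1 | obs) = 3/25 / 2/5 = 3/10
P(X=2 | obs) = 4/25 / 2/5 = 2/5

P(X = 0 | obs) = 3/10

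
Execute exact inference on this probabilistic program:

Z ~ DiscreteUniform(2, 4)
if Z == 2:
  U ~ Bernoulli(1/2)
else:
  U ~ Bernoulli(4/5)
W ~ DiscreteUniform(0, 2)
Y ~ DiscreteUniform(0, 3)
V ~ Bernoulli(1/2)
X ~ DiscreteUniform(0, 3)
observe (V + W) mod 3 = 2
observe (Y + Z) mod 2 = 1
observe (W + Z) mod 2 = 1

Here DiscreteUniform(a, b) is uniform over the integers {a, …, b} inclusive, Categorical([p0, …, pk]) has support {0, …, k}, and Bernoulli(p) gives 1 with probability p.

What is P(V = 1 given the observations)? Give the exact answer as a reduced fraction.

P(V = 1 | obs) = 2/3

Enumerate traces; 48 have nonzero weight after conditioning:
  (Z=2, U=0, W=1, Y=1, V=1, X=0) weight 1/576
  (Z=2, U=0, W=1, Y=1, V=1, X=1) weight 1/576
  (Z=2, U=0, W=1, Y=1, V=1, X=2) weight 1/576
  (Z=2, U=0, W=1, Y=1, V=1, X=3) weight 1/576
  (Z=2, U=0, W=1, Y=3, V=1, X=0) weight 1/576
  (Z=2, U=0, W=1, Y=3, V=1, X=1) weight 1/576
  (Z=2, U=0, W=1, Y=3, V=1, X=2) weight 1/576
  (Z=2, U=0, W=1, Y=3, V=1, X=3) weight 1/576
  (Z=3, U=0, W=2, Y=0, V=0, X=0) weight 1/1440
  … 39 more
Group by V:
  weight(V=0) = 1/36
  weight(V=1) = 1/18
Total weight = 1/36 + 1/18 = 1/12
P(V=0 | obs) = 1/36 / 1/12 = 1/3
P(V=1 | obs) = 1/18 / 1/12 = 2/3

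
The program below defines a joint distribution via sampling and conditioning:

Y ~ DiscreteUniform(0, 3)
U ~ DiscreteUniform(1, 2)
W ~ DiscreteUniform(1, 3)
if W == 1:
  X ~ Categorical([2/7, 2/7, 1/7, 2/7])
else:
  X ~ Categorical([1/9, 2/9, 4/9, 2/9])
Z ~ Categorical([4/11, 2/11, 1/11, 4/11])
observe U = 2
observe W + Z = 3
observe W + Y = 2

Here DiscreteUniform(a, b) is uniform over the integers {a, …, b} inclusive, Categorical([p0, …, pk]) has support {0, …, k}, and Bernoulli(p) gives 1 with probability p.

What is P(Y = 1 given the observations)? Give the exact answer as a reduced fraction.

P(Y = 1 | obs) = 1/3

Enumerate traces; 8 have nonzero weight after conditioning:
  (Y=0, U=2, W=2, X=0, Z=1) weight 1/1188
  (Y=0, U=2, W=2, X=1, Z=1) weight 1/594
  (Y=0, U=2, W=2, X=2, Z=1) weight 1/297
  (Y=0, U=2, W=2, X=3, Z=1) weight 1/594
  (Y=1, U=2, W=1, X=0, Z=2) weight 1/924
  (Y=1, U=2, W=1, X=1, Z=2) weight 1/924
  (Y=1, U=2, W=1, X=2, Z=2) weight 1/1848
  (Y=1, U=2, W=1, X=3, Z=2) weight 1/924
Group by Y:
  weight(Y=0) = 1/132
  weight(Y=1) = 1/264
Total weight = 1/132 + 1/264 = 1/88
P(Y=0 | obs) = 1/132 / 1/88 = 2/3
P(Y=1 | obs) = 1/264 / 1/88 = 1/3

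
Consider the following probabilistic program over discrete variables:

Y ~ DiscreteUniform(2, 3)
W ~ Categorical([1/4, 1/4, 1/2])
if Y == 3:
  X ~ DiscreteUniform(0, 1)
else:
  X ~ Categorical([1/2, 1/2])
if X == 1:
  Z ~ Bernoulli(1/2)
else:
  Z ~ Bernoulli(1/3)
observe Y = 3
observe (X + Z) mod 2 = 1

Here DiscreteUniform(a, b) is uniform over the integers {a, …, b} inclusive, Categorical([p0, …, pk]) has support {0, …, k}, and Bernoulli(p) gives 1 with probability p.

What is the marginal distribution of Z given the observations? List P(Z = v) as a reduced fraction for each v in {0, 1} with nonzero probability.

P(Z=0) = 3/5, P(Z=1) = 2/5

Enumerate traces; 6 have nonzero weight after conditioning:
  (Y=3, W=0, X=0, Z=1) weight 1/48
  (Y=3, W=0, X=1, Z=0) weight 1/32
  (Y=3, W=1, X=0, Z=1) weight 1/48
  (Y=3, W=1, X=1, Z=0) weight 1/32
  (Y=3, W=2, X=0, Z=1) weight 1/24
  (Y=3, W=2, X=1, Z=0) weight 1/16
Group by Z:
  weight(Z=0) = 1/8
  weight(Z=1) = 1/12
Total weight = 1/8 + 1/12 = 5/24
P(Z=0 | obs) = 1/8 / 5/24 = 3/5
P(Z=1 | obs) = 1/12 / 5/24 = 2/5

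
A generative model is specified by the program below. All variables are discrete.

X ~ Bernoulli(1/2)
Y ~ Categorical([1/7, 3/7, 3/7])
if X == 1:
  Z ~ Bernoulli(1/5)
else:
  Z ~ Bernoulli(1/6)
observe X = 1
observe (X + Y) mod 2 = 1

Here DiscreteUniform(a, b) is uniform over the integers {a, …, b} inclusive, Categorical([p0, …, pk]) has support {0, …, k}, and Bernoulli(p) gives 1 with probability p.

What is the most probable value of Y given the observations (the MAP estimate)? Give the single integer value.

argmax_v P(Y = v | obs) = 2

Enumerate traces; 4 have nonzero weight after conditioning:
  (X=1, Y=0, Z=0) weight 2/35
  (X=1, Y=0, Z=1) weight 1/70
  (X=1, Y=2, Z=0) weight 6/35
  (X=1, Y=2, Z=1) weight 3/70
Group by Y:
  weight(Y=0) = 1/14
  weight(Y=2) = 3/14
Total weight = 1/14 + 3/14 = 2/7
P(Y=0 | obs) = 1/14 / 2/7 = 1/4
P(Y=2 | obs) = 3/14 / 2/7 = 3/4
argmax = 2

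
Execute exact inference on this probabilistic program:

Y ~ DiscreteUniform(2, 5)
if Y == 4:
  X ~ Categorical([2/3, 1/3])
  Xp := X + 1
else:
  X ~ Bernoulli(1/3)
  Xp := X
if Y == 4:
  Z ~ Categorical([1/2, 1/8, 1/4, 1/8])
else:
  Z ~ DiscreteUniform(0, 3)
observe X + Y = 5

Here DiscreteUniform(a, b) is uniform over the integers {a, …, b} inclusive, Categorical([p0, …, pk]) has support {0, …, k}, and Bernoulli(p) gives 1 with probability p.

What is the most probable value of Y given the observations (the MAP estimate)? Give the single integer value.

argmax_v P(Y = v | obs) = 5

Enumerate traces; 8 have nonzero weight after conditioning:
  (Y=4, X=1, Z=0) weight 1/24
  (Y=4, X=1, Z=1) weight 1/96
  (Y=4, X=1, Z=2) weight 1/48
  (Y=4, X=1, Z=3) weight 1/96
  (Y=5, X=0, Z=0) weight 1/24
  (Y=5, X=0, Z=1) weight 1/24
  (Y=5, X=0, Z=2) weight 1/24
  (Y=5, X=0, Z=3) weight 1/24
Group by Y:
  weight(Y=4) = 1/12
  weight(Y=5) = 1/6
Total weight = 1/12 + 1/6 = 1/4
P(Y=4 | obs) = 1/12 / 1/4 = 1/3
P(Y=5 | obs) = 1/6 / 1/4 = 2/3
argmax = 5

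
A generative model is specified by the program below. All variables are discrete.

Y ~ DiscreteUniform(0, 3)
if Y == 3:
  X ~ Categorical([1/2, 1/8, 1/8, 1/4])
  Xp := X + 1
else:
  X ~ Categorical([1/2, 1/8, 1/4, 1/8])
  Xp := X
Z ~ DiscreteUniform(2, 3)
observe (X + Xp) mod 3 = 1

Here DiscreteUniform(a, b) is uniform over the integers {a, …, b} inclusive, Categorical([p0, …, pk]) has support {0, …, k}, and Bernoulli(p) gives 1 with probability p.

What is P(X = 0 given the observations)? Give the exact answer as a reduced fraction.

P(X = 0 | obs) = 1/3

Enumerate traces; 10 have nonzero weight after conditioning:
  (Y=0, X=2, Z=2) weight 1/32
  (Y=0, X=2, Z=3) weight 1/32
  (Y=1, X=2, Z=2) weight 1/32
  (Y=1, X=2, Z=3) weight 1/32
  (Y=2, X=2, Z=2) weight 1/32
  (Y=2, X=2, Z=3) weight 1/32
  (Y=3, X=0, Z=2) weight 1/16
  (Y=3, X=0, Z=3) weight 1/16
  (Y=3, X=3, Z=2) weight 1/32
  … 1 more
Group by X:
  weight(X=0) = 1/8
  weight(X=2) = 3/16
  weight(X=3) = 1/16
Total weight = 1/8 + 3/16 + 1/16 = 3/8
P(X=0 | obs) = 1/8 / 3/8 = 1/3
P(X=2 | obs) = 3/16 / 3/8 = 1/2
P(X=3 | obs) = 1/16 / 3/8 = 1/6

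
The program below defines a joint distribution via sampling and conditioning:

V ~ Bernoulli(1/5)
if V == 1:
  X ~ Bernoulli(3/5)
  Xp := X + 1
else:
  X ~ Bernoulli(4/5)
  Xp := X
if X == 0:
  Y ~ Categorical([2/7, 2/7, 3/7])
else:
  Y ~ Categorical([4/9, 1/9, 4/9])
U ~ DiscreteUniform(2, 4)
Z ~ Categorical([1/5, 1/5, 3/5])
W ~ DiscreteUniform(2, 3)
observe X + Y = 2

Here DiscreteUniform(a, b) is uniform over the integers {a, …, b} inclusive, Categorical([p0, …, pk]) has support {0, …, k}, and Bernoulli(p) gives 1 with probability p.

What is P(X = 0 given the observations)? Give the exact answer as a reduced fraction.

P(X = 0 | obs) = 162/295

Enumerate traces; 72 have nonzero weight after conditioning:
  (V=0, X=0, Y=2, U=2, Z=0, W=2) weight 2/875
  (V=0, X=0, Y=2, U=2, Z=0, W=3) weight 2/875
  (V=0, X=0, Y=2, U=2, Z=1, W=2) weight 2/875
  (V=0, X=0, Y=2, U=2, Z=1, W=3) weight 2/875
  (V=0, X=0, Y=2, U=2, Z=2, W=2) weight 6/875
  (V=0, X=0, Y=2, U=2, Z=2, W=3) weight 6/875
  (V=0, X=0, Y=2, U=3, Z=0, W=2) weight 2/875
  (V=0, X=0, Y=2, U=3, Z=0, W=3) weight 2/875
  (V=0, X=1, Y=1, U=2, Z=0, W=2) weight 8/3375
  … 63 more
Group by X:
  weight(X=0) = 18/175
  weight(X=1) = 19/225
Total weight = 18/175 + 19/225 = 59/315
P(X=0 | obs) = 18/175 / 59/315 = 162/295
P(X=1 | obs) = 19/225 / 59/315 = 133/295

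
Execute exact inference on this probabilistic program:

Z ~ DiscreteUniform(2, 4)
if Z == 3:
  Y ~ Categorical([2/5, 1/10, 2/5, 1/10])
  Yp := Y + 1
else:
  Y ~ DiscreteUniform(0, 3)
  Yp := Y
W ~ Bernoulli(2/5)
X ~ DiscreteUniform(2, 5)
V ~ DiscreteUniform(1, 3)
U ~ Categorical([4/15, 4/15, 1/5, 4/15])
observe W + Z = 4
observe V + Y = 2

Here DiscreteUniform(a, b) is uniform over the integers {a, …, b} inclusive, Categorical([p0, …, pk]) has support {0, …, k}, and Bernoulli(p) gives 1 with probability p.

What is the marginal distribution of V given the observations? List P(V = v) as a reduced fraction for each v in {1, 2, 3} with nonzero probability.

Enumerate traces; 64 have nonzero weight after conditioning:
  (Z=3, Y=0, W=1, X=2, V=2, U=0) weight 4/3375
  (Z=3, Y=0, W=1, X=2, V=2, U=1) weight 4/3375
  (Z=3, Y=0, W=1, X=2, V=2, U=2) weight 1/1125
  (Z=3, Y=0, W=1, X=2, V=2, U=3) weight 4/3375
  (Z=3, Y=0, W=1, X=3, V=2, U=0) weight 4/3375
  (Z=3, Y=0, W=1, X=3, V=2, U=1) weight 4/3375
  (Z=3, Y=0, W=1, X=3, V=2, U=2) weight 1/1125
  (Z=3, Y=0, W=1, X=3, V=2, U=3) weight 4/3375
  (Z=3, Y=1, W=1, X=2, V=1, U=0) weight 1/3375
  … 55 more
Group by V:
  weight(V=1) = 19/900
  weight(V=2) = 31/900
Total weight = 19/900 + 31/900 = 1/18
P(V=1 | obs) = 19/900 / 1/18 = 19/50
P(V=2 | obs) = 31/900 / 1/18 = 31/50

P(V=1) = 19/50, P(V=2) = 31/50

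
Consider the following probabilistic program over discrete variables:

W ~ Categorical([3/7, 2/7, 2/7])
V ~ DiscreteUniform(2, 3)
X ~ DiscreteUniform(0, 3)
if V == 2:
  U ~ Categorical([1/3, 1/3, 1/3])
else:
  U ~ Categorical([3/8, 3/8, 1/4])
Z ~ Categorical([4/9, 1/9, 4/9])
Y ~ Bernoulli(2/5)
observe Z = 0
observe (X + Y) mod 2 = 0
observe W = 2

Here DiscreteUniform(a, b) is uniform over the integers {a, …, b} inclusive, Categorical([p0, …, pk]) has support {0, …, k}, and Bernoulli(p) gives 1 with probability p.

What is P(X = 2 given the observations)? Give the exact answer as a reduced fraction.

Enumerate traces; 24 have nonzero weight after conditioning:
  (W=2, V=2, X=0, U=0, Z=0, Y=0) weight 1/315
  (W=2, V=2, X=0, U=1, Z=0, Y=0) weight 1/315
  (W=2, V=2, X=0, U=2, Z=0, Y=0) weight 1/315
  (W=2, V=2, X=1, U=0, Z=0, Y=1) weight 2/945
  (W=2, V=2, X=1, U=1, Z=0, Y=1) weight 2/945
  (W=2, V=2, X=1, U=2, Z=0, Y=1) weight 2/945
  (W=2, V=2, X=2, U=0, Z=0, Y=0) weight 1/315
  (W=2, V=2, X=2, U=1, Z=0, Y=0) weight 1/315
  (W=2, V=2, X=3, U=0, Z=0, Y=1) weight 2/945
  … 15 more
Group by X:
  weight(X=0) = 2/105
  weight(X=1) = 4/315
  weight(X=2) = 2/105
  weight(X=3) = 4/315
Total weight = 2/105 + 4/315 + 2/105 + 4/315 = 4/63
P(X=0 | obs) = 2/105 / 4/63 = 3/10
P(X=1 | obs) = 4/315 / 4/63 = 1/5
P(X=2 | obs) = 2/105 / 4/63 = 3/10
P(X=3 | obs) = 4/315 / 4/63 = 1/5

P(X = 2 | obs) = 3/10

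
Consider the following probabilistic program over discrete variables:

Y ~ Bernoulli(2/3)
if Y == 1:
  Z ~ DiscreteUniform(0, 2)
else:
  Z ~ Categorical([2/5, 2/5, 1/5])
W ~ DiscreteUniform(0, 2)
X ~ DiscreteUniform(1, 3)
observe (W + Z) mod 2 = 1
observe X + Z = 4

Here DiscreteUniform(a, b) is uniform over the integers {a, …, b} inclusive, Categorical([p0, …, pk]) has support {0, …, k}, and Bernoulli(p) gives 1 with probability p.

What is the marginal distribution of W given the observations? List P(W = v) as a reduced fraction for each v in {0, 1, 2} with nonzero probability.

Enumerate traces; 6 have nonzero weight after conditioning:
  (Y=0, Z=1, W=0, X=3) weight 2/135
  (Y=0, Z=1, W=2, X=3) weight 2/135
  (Y=0, Z=2, W=1, X=2) weight 1/135
  (Y=1, Z=1, W=0, X=3) weight 2/81
  (Y=1, Z=1, W=2, X=3) weight 2/81
  (Y=1, Z=2, W=1, X=2) weight 2/81
Group by W:
  weight(W=0) = 16/405
  weight(W=1) = 13/405
  weight(W=2) = 16/405
Total weight = 16/405 + 13/405 + 16/405 = 1/9
P(W=0 | obs) = 16/405 / 1/9 = 16/45
P(W=1 | obs) = 13/405 / 1/9 = 13/45
P(W=2 | obs) = 16/405 / 1/9 = 16/45

P(W=0) = 16/45, P(W=1) = 13/45, P(W=2) = 16/45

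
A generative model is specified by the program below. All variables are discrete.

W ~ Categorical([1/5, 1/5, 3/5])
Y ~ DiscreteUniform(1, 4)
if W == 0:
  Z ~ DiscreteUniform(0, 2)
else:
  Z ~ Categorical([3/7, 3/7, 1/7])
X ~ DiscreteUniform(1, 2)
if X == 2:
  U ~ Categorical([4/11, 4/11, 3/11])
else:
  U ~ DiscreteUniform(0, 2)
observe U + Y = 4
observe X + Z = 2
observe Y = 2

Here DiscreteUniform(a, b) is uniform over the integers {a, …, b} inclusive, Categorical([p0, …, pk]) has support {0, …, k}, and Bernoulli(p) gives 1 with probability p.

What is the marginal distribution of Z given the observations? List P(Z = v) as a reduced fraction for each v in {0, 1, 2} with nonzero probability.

Enumerate traces; 6 have nonzero weight after conditioning:
  (W=0, Y=2, Z=0, X=2, U=2) weight 1/440
  (W=0, Y=2, Z=1, X=1, U=2) weight 1/360
  (W=1, Y=2, Z=0, X=2, U=2) weight 9/3080
  (W=1, Y=2, Z=1, X=1, U=2) weight 1/280
  (W=2, Y=2, Z=0, X=2, U=2) weight 27/3080
  (W=2, Y=2, Z=1, X=1, U=2) weight 3/280
Group by Z:
  weight(Z=0) = 43/3080
  weight(Z=1) = 43/2520
Total weight = 43/3080 + 43/2520 = 43/1386
P(Z=0 | obs) = 43/3080 / 43/1386 = 9/20
P(Z=1 | obs) = 43/2520 / 43/1386 = 11/20

P(Z=0) = 9/20, P(Z=1) = 11/20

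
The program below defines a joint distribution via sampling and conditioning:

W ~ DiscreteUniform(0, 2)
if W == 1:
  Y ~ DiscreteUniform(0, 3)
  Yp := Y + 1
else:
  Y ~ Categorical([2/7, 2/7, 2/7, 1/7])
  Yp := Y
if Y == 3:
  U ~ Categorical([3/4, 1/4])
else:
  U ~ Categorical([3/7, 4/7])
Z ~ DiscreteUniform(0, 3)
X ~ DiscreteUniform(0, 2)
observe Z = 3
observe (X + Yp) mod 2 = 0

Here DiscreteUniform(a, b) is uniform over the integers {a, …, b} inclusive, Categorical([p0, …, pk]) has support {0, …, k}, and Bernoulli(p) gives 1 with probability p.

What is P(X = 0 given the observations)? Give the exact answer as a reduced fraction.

P(X = 0 | obs) = 23/65

Enumerate traces; 36 have nonzero weight after conditioning:
  (W=0, Y=0, U=0, Z=3, X=0) weight 1/294
  (W=0, Y=0, U=0, Z=3, X=2) weight 1/294
  (W=0, Y=0, U=1, Z=3, X=0) weight 2/441
  (W=0, Y=0, U=1, Z=3, X=2) weight 2/441
  (W=0, Y=1, U=0, Z=3, X=1) weight 1/294
  (W=0, Y=1, U=1, Z=3, X=1) weight 2/441
  (W=0, Y=2, U=0, Z=3, X=0) weight 1/294
  (W=0, Y=2, U=0, Z=3, X=2) weight 1/294
  … 28 more
Group by X:
  weight(X=0) = 23/504
  weight(X=1) = 19/504
  weight(X=2) = 23/504
Total weight = 23/504 + 19/504 + 23/504 = 65/504
P(X=0 | obs) = 23/504 / 65/504 = 23/65
P(X=1 | obs) = 19/504 / 65/504 = 19/65
P(X=2 | obs) = 23/504 / 65/504 = 23/65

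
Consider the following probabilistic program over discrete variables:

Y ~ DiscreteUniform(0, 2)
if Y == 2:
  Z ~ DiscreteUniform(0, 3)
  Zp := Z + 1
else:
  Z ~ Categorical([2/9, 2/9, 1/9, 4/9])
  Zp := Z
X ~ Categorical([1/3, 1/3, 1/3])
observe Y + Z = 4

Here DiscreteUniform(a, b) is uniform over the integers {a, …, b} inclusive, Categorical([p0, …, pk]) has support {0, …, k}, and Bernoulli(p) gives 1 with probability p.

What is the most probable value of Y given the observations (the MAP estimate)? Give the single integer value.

argmax_v P(Y = v | obs) = 1

Enumerate traces; 6 have nonzero weight after conditioning:
  (Y=1, Z=3, X=0) weight 4/81
  (Y=1, Z=3, X=1) weight 4/81
  (Y=1, Z=3, X=2) weight 4/81
  (Y=2, Z=2, X=0) weight 1/36
  (Y=2, Z=2, X=1) weight 1/36
  (Y=2, Z=2, X=2) weight 1/36
Group by Y:
  weight(Y=1) = 4/27
  weight(Y=2) = 1/12
Total weight = 4/27 + 1/12 = 25/108
P(Y=1 | obs) = 4/27 / 25/108 = 16/25
P(Y=2 | obs) = 1/12 / 25/108 = 9/25
argmax = 1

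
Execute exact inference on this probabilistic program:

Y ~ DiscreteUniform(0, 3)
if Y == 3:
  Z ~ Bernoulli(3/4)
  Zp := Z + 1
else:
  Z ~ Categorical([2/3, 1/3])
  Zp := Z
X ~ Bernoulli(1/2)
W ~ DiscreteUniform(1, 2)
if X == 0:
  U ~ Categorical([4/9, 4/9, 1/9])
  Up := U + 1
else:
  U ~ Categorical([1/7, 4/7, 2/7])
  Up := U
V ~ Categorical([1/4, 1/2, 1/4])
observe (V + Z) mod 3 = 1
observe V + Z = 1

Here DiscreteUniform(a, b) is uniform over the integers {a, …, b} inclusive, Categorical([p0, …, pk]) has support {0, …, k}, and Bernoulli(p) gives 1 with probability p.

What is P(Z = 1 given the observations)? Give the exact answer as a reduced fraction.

Enumerate traces; 96 have nonzero weight after conditioning:
  (Y=0, Z=0, X=0, W=1, U=0, V=1) weight 1/108
  (Y=0, Z=0, X=0, W=1, U=1, V=1) weight 1/108
  (Y=0, Z=0, X=0, W=1, U=2, V=1) weight 1/432
  (Y=0, Z=0, X=0, W=2, U=0, V=1) weight 1/108
  (Y=0, Z=0, X=0, W=2, U=1, V=1) weight 1/108
  (Y=0, Z=0, X=0, W=2, U=2, V=1) weight 1/432
  (Y=0, Z=0, X=1, W=1, U=0, V=1) weight 1/336
  (Y=0, Z=0, X=1, W=1, U=1, V=1) weight 1/84
  (Y=0, Z=1, X=0, W=1, U=0, V=0) weight 1/432
  … 87 more
Group by Z:
  weight(Z=0) = 9/32
  weight(Z=1) = 7/64
Total weight = 9/32 + 7/64 = 25/64
P(Z=0 | obs) = 9/32 / 25/64 = 18/25
P(Z=1 | obs) = 7/64 / 25/64 = 7/25

P(Z = 1 | obs) = 7/25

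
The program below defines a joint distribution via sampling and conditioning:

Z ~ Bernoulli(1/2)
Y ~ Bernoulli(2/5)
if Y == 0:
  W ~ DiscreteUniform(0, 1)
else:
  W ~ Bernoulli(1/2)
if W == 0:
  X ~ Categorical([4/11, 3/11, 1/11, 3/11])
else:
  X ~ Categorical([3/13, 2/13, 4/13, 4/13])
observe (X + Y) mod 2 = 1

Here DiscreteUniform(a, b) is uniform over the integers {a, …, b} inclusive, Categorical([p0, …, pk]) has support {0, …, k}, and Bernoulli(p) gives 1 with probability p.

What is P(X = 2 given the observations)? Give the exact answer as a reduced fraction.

Enumerate traces; 16 have nonzero weight after conditioning:
  (Z=0, Y=0, W=0, X=1) weight 9/220
  (Z=0, Y=0, W=0, X=3) weight 9/220
  (Z=0, Y=0, W=1, X=1) weight 3/130
  (Z=0, Y=0, W=1, X=3) weight 3/65
  (Z=0, Y=1, W=0, X=0) weight 2/55
  (Z=0, Y=1, W=0, X=2) weight 1/110
  (Z=0, Y=1, W=1, X=0) weight 3/130
  (Z=0, Y=1, W=1, X=2) weight 2/65
  … 8 more
Group by X:
  weight(X=0) = 17/143
  weight(X=1) = 183/1430
  weight(X=2) = 57/715
  weight(X=3) = 249/1430
Total weight = 17/143 + 183/1430 + 57/715 + 249/1430 = 358/715
P(X=0 | obs) = 17/143 / 358/715 = 85/358
P(X=1 | obs) = 183/1430 / 358/715 = 183/716
P(X=2 | obs) = 57/715 / 358/715 = 57/358
P(X=3 | obs) = 249/1430 / 358/715 = 249/716

P(X = 2 | obs) = 57/358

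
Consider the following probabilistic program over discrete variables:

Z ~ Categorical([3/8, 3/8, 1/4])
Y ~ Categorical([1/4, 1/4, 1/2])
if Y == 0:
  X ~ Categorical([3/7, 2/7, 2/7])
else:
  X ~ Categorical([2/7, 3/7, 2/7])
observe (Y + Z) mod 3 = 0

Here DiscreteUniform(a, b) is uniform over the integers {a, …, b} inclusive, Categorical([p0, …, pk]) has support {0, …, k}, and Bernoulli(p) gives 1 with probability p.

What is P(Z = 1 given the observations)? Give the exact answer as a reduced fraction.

P(Z = 1 | obs) = 6/11

Enumerate traces; 9 have nonzero weight after conditioning:
  (Z=0, Y=0, X=0) weight 9/224
  (Z=0, Y=0, X=1) weight 3/112
  (Z=0, Y=0, X=2) weight 3/112
  (Z=1, Y=2, X=0) weight 3/56
  (Z=1, Y=2, X=1) weight 9/112
  (Z=1, Y=2, X=2) weight 3/56
  (Z=2, Y=1, X=0) weight 1/56
  (Z=2, Y=1, X=1) weight 3/112
  … 1 more
Group by Z:
  weight(Z=0) = 3/32
  weight(Z=1) = 3/16
  weight(Z=2) = 1/16
Total weight = 3/32 + 3/16 + 1/16 = 11/32
P(Z=0 | obs) = 3/32 / 11/32 = 3/11
P(Z=1 | obs) = 3/16 / 11/32 = 6/11
P(Z=2 | obs) = 1/16 / 11/32 = 2/11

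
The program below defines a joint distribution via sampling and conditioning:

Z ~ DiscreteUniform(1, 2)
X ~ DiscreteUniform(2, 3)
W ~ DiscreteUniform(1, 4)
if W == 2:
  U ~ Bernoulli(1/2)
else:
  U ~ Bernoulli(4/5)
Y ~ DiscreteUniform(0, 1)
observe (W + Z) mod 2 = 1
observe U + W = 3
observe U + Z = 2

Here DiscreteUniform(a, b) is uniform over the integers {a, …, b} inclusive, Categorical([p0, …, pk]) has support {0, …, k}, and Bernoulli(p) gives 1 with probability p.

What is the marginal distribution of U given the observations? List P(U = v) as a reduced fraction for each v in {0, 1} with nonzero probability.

P(U=0) = 2/7, P(U=1) = 5/7

Enumerate traces; 8 have nonzero weight after conditioning:
  (Z=1, X=2, W=2, U=1, Y=0) weight 1/64
  (Z=1, X=2, W=2, U=1, Y=1) weight 1/64
  (Z=1, X=3, W=2, U=1, Y=0) weight 1/64
  (Z=1, X=3, W=2, U=1, Y=1) weight 1/64
  (Z=2, X=2, W=3, U=0, Y=0) weight 1/160
  (Z=2, X=2, W=3, U=0, Y=1) weight 1/160
  (Z=2, X=3, W=3, U=0, Y=0) weight 1/160
  (Z=2, X=3, W=3, U=0, Y=1) weight 1/160
Group by U:
  weight(U=0) = 1/40
  weight(U=1) = 1/16
Total weight = 1/40 + 1/16 = 7/80
P(U=0 | obs) = 1/40 / 7/80 = 2/7
P(U=1 | obs) = 1/16 / 7/80 = 5/7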